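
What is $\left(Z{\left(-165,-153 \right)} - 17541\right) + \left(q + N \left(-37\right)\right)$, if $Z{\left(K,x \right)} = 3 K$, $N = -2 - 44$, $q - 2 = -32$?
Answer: $-16364$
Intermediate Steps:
$q = -30$ ($q = 2 - 32 = -30$)
$N = -46$
$\left(Z{\left(-165,-153 \right)} - 17541\right) + \left(q + N \left(-37\right)\right) = \left(3 \left(-165\right) - 17541\right) - -1672 = \left(-495 - 17541\right) + \left(-30 + 1702\right) = -18036 + 1672 = -16364$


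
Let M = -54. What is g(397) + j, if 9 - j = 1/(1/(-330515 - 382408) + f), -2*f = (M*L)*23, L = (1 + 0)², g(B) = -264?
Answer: -112895634333/442725182 ≈ -255.00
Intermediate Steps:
L = 1 (L = 1² = 1)
f = 621 (f = -(-54*1)*23/2 = -(-27)*23 = -½*(-1242) = 621)
j = 3983813715/442725182 (j = 9 - 1/(1/(-330515 - 382408) + 621) = 9 - 1/(1/(-712923) + 621) = 9 - 1/(-1/712923 + 621) = 9 - 1/442725182/712923 = 9 - 1*712923/442725182 = 9 - 712923/442725182 = 3983813715/442725182 ≈ 8.9984)
g(397) + j = -264 + 3983813715/442725182 = -112895634333/442725182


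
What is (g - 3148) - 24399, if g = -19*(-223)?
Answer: -23310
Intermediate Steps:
g = 4237
(g - 3148) - 24399 = (4237 - 3148) - 24399 = 1089 - 24399 = -23310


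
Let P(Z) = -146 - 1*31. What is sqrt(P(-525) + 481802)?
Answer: 5*sqrt(19265) ≈ 693.99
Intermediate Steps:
P(Z) = -177 (P(Z) = -146 - 31 = -177)
sqrt(P(-525) + 481802) = sqrt(-177 + 481802) = sqrt(481625) = 5*sqrt(19265)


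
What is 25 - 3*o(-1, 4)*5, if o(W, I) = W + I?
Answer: -20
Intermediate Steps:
o(W, I) = I + W
25 - 3*o(-1, 4)*5 = 25 - 3*(4 - 1)*5 = 25 - 3*3*5 = 25 - 9*5 = 25 - 45 = -20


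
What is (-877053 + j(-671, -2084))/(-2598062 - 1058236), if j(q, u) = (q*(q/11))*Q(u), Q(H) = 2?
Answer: 795191/3656298 ≈ 0.21749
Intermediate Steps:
j(q, u) = 2*q**2/11 (j(q, u) = (q*(q/11))*2 = (q**2/11)*2 = 2*q**2/11)
(-877053 + j(-671, -2084))/(-2598062 - 1058236) = (-877053 + (2/11)*(-671)**2)/(-2598062 - 1058236) = (-877053 + (2/11)*450241)/(-3656298) = (-877053 + 81862)*(-1/3656298) = -795191*(-1/3656298) = 795191/3656298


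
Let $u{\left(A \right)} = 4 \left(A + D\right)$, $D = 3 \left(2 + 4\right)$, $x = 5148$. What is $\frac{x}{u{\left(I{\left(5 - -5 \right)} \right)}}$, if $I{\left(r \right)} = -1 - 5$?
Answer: $\frac{429}{4} \approx 107.25$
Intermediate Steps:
$I{\left(r \right)} = -6$
$D = 18$ ($D = 3 \cdot 6 = 18$)
$u{\left(A \right)} = 72 + 4 A$ ($u{\left(A \right)} = 4 \left(A + 18\right) = 4 \left(18 + A\right) = 72 + 4 A$)
$\frac{x}{u{\left(I{\left(5 - -5 \right)} \right)}} = \frac{5148}{72 + 4 \left(-6\right)} = \frac{5148}{72 - 24} = \frac{5148}{48} = 5148 \cdot \frac{1}{48} = \frac{429}{4}$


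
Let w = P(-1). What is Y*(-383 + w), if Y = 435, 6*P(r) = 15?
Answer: -331035/2 ≈ -1.6552e+5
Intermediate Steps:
P(r) = 5/2 (P(r) = (⅙)*15 = 5/2)
w = 5/2 ≈ 2.5000
Y*(-383 + w) = 435*(-383 + 5/2) = 435*(-761/2) = -331035/2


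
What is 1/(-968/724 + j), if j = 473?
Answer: 181/85371 ≈ 0.0021202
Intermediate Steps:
1/(-968/724 + j) = 1/(-968/724 + 473) = 1/(-968*1/724 + 473) = 1/(-242/181 + 473) = 1/(85371/181) = 181/85371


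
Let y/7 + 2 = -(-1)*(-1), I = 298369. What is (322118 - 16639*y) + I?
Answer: 969906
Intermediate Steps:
y = -21 (y = -14 + 7*(-(-1)*(-1)) = -14 + 7*(-1*1) = -14 + 7*(-1) = -14 - 7 = -21)
(322118 - 16639*y) + I = (322118 - 16639*(-21)) + 298369 = (322118 + 349419) + 298369 = 671537 + 298369 = 969906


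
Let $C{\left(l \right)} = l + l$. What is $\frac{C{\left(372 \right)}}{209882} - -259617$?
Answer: $\frac{27244467969}{104941} \approx 2.5962 \cdot 10^{5}$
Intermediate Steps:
$C{\left(l \right)} = 2 l$
$\frac{C{\left(372 \right)}}{209882} - -259617 = \frac{2 \cdot 372}{209882} - -259617 = 744 \cdot \frac{1}{209882} + 259617 = \frac{372}{104941} + 259617 = \frac{27244467969}{104941}$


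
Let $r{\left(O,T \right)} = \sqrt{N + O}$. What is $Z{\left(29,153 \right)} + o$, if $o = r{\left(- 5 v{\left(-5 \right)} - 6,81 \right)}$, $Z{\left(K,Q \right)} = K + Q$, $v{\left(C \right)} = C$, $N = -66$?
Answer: $182 + i \sqrt{47} \approx 182.0 + 6.8557 i$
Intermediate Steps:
$r{\left(O,T \right)} = \sqrt{-66 + O}$
$o = i \sqrt{47}$ ($o = \sqrt{-66 - -19} = \sqrt{-66 + \left(25 - 6\right)} = \sqrt{-66 + 19} = \sqrt{-47} = i \sqrt{47} \approx 6.8557 i$)
$Z{\left(29,153 \right)} + o = \left(29 + 153\right) + i \sqrt{47} = 182 + i \sqrt{47}$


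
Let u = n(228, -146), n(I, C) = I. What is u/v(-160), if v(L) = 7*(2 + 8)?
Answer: 114/35 ≈ 3.2571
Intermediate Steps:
v(L) = 70 (v(L) = 7*10 = 70)
u = 228
u/v(-160) = 228/70 = 228*(1/70) = 114/35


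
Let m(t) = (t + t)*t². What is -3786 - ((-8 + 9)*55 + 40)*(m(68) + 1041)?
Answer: -59844761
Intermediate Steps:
m(t) = 2*t³ (m(t) = (2*t)*t² = 2*t³)
-3786 - ((-8 + 9)*55 + 40)*(m(68) + 1041) = -3786 - ((-8 + 9)*55 + 40)*(2*68³ + 1041) = -3786 - (1*55 + 40)*(2*314432 + 1041) = -3786 - (55 + 40)*(628864 + 1041) = -3786 - 95*629905 = -3786 - 1*59840975 = -3786 - 59840975 = -59844761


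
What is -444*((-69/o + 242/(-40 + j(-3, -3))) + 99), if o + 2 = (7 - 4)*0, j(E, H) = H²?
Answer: -1730046/31 ≈ -55808.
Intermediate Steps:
o = -2 (o = -2 + (7 - 4)*0 = -2 + 3*0 = -2 + 0 = -2)
-444*((-69/o + 242/(-40 + j(-3, -3))) + 99) = -444*((-69/(-2) + 242/(-40 + (-3)²)) + 99) = -444*((-69*(-½) + 242/(-40 + 9)) + 99) = -444*((69/2 + 242/(-31)) + 99) = -444*((69/2 + 242*(-1/31)) + 99) = -444*((69/2 - 242/31) + 99) = -444*(1655/62 + 99) = -444*7793/62 = -1730046/31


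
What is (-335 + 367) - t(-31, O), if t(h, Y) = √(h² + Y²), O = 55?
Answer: 32 - √3986 ≈ -31.135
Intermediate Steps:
t(h, Y) = √(Y² + h²)
(-335 + 367) - t(-31, O) = (-335 + 367) - √(55² + (-31)²) = 32 - √(3025 + 961) = 32 - √3986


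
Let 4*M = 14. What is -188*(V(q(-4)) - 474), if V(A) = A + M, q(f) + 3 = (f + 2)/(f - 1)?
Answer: 444714/5 ≈ 88943.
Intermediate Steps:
M = 7/2 (M = (¼)*14 = 7/2 ≈ 3.5000)
q(f) = -3 + (2 + f)/(-1 + f) (q(f) = -3 + (f + 2)/(f - 1) = -3 + (2 + f)/(-1 + f))
V(A) = 7/2 + A (V(A) = A + 7/2 = 7/2 + A)
-188*(V(q(-4)) - 474) = -188*((7/2 + (5 - 2*(-4))/(-1 - 4)) - 474) = -188*((7/2 + (5 + 8)/(-5)) - 474) = -188*((7/2 - ⅕*13) - 474) = -188*((7/2 - 13/5) - 474) = -188*(9/10 - 474) = -188*(-4731/10) = 444714/5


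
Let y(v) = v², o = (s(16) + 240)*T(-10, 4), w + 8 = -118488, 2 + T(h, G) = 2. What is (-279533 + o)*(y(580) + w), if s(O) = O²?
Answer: -60911358832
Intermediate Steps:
T(h, G) = 0 (T(h, G) = -2 + 2 = 0)
w = -118496 (w = -8 - 118488 = -118496)
o = 0 (o = (16² + 240)*0 = (256 + 240)*0 = 496*0 = 0)
(-279533 + o)*(y(580) + w) = (-279533 + 0)*(580² - 118496) = -279533*(336400 - 118496) = -279533*217904 = -60911358832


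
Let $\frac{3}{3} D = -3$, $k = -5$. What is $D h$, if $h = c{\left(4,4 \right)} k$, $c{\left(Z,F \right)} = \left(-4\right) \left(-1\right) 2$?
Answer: $120$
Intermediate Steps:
$D = -3$
$c{\left(Z,F \right)} = 8$ ($c{\left(Z,F \right)} = 4 \cdot 2 = 8$)
$h = -40$ ($h = 8 \left(-5\right) = -40$)
$D h = \left(-3\right) \left(-40\right) = 120$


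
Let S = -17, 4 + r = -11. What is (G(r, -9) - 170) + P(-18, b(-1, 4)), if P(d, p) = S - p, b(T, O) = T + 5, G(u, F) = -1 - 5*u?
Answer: -117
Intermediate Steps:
r = -15 (r = -4 - 11 = -15)
b(T, O) = 5 + T
P(d, p) = -17 - p
(G(r, -9) - 170) + P(-18, b(-1, 4)) = ((-1 - 5*(-15)) - 170) + (-17 - (5 - 1)) = ((-1 + 75) - 170) + (-17 - 1*4) = (74 - 170) + (-17 - 4) = -96 - 21 = -117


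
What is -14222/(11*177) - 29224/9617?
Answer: -3282578/317361 ≈ -10.343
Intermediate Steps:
-14222/(11*177) - 29224/9617 = -14222/1947 - 29224*1/9617 = -14222*1/1947 - 29224/9617 = -14222/1947 - 29224/9617 = -3282578/317361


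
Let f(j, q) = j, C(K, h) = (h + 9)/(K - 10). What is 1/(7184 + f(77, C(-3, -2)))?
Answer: 1/7261 ≈ 0.00013772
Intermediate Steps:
C(K, h) = (9 + h)/(-10 + K)
1/(7184 + f(77, C(-3, -2))) = 1/(7184 + 77) = 1/7261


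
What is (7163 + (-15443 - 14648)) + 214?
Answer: -22714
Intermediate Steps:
(7163 + (-15443 - 14648)) + 214 = (7163 - 30091) + 214 = -22928 + 214 = -22714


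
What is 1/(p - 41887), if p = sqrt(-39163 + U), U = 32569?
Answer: -41887/1754527363 - I*sqrt(6594)/1754527363 ≈ -2.3874e-5 - 4.6282e-8*I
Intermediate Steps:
p = I*sqrt(6594) (p = sqrt(-39163 + 32569) = sqrt(-6594) = I*sqrt(6594) ≈ 81.203*I)
1/(p - 41887) = 1/(I*sqrt(6594) - 41887) = 1/(-41887 + I*sqrt(6594))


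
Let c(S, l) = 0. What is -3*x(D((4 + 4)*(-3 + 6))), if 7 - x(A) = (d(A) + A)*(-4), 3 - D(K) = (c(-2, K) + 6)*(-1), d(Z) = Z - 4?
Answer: -189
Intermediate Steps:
d(Z) = -4 + Z
D(K) = 9 (D(K) = 3 - (0 + 6)*(-1) = 3 - 6*(-1) = 3 - 1*(-6) = 3 + 6 = 9)
x(A) = -9 + 8*A (x(A) = 7 - ((-4 + A) + A)*(-4) = 7 - (-4 + 2*A)*(-4) = 7 - (16 - 8*A) = 7 + (-16 + 8*A) = -9 + 8*A)
-3*x(D((4 + 4)*(-3 + 6))) = -3*(-9 + 8*9) = -3*(-9 + 72) = -3*63 = -189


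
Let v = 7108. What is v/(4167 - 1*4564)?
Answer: -7108/397 ≈ -17.904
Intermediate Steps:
v/(4167 - 1*4564) = 7108/(4167 - 1*4564) = 7108/(4167 - 4564) = 7108/(-397) = 7108*(-1/397) = -7108/397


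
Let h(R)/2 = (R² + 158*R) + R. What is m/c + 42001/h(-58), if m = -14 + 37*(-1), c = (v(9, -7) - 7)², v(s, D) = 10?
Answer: -325175/35148 ≈ -9.2516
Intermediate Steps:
h(R) = 2*R² + 318*R (h(R) = 2*((R² + 158*R) + R) = 2*(R² + 159*R) = 2*R² + 318*R)
c = 9 (c = (10 - 7)² = 3² = 9)
m = -51 (m = -14 - 37 = -51)
m/c + 42001/h(-58) = -51/9 + 42001/((2*(-58)*(159 - 58))) = -51*⅑ + 42001/((2*(-58)*101)) = -17/3 + 42001/(-11716) = -17/3 + 42001*(-1/11716) = -17/3 - 42001/11716 = -325175/35148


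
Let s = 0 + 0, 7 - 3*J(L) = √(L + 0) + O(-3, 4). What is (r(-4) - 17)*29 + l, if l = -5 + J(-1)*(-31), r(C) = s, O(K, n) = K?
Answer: -1804/3 + 31*I/3 ≈ -601.33 + 10.333*I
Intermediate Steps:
J(L) = 10/3 - √L/3 (J(L) = 7/3 - (√(L + 0) - 3)/3 = 7/3 - (√L - 3)/3 = 7/3 - (-3 + √L)/3 = 7/3 + (1 - √L/3) = 10/3 - √L/3)
s = 0
r(C) = 0
l = -325/3 + 31*I/3 (l = -5 + (10/3 - I/3)*(-31) = -5 + (-310/3 + 31*I/3) = -325/3 + 31*I/3 ≈ -108.33 + 10.333*I)
(r(-4) - 17)*29 + l = (0 - 17)*29 + (-325/3 + 31*I/3) = -17*29 + (-325/3 + 31*I/3) = -493 + (-325/3 + 31*I/3) = -1804/3 + 31*I/3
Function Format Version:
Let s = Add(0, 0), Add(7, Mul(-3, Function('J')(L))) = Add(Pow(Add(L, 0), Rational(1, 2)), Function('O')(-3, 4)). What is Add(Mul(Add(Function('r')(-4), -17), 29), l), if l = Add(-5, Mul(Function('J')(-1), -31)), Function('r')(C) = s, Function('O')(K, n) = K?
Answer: Add(Rational(-1804, 3), Mul(Rational(31, 3), I)) ≈ Add(-601.33, Mul(10.333, I))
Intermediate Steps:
Function('J')(L) = Add(Rational(10, 3), Mul(Rational(-1, 3), Pow(L, Rational(1, 2)))) (Function('J')(L) = Add(Rational(7, 3), Mul(Rational(-1, 3), Add(Pow(Add(L, 0), Rational(1, 2)), -3))) = Add(Rational(7, 3), Mul(Rational(-1, 3), Add(Pow(L, Rational(1, 2)), -3))) = Add(Rational(7, 3), Mul(Rational(-1, 3), Add(-3, Pow(L, Rational(1, 2))))) = Add(Rational(7, 3), Add(1, Mul(Rational(-1, 3), Pow(L, Rational(1, 2))))) = Add(Rational(10, 3), Mul(Rational(-1, 3), Pow(L, Rational(1, 2)))))
s = 0
Function('r')(C) = 0
l = Add(Rational(-325, 3), Mul(Rational(31, 3), I)) (l = Add(-5, Mul(Add(Rational(10, 3), Mul(Rational(-1, 3), Pow(-1, Rational(1, 2)))), -31)) = Add(-5, Mul(Add(Rational(10, 3), Mul(Rational(-1, 3), I)), -31)) = Add(-5, Add(Rational(-310, 3), Mul(Rational(31, 3), I))) = Add(Rational(-325, 3), Mul(Rational(31, 3), I)) ≈ Add(-108.33, Mul(10.333, I)))
Add(Mul(Add(Function('r')(-4), -17), 29), l) = Add(Mul(Add(0, -17), 29), Add(Rational(-325, 3), Mul(Rational(31, 3), I))) = Add(Mul(-17, 29), Add(Rational(-325, 3), Mul(Rational(31, 3), I))) = Add(-493, Add(Rational(-325, 3), Mul(Rational(31, 3), I))) = Add(Rational(-1804, 3), Mul(Rational(31, 3), I))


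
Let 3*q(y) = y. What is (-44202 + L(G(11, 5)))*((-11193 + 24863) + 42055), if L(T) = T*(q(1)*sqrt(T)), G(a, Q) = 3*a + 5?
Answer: -2463156450 + 705850*sqrt(38) ≈ -2.4588e+9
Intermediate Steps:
q(y) = y/3
G(a, Q) = 5 + 3*a
L(T) = T**(3/2)/3 (L(T) = T*(((1/3)*1)*sqrt(T)) = T*(sqrt(T)/3) = T**(3/2)/3)
(-44202 + L(G(11, 5)))*((-11193 + 24863) + 42055) = (-44202 + (5 + 3*11)**(3/2)/3)*((-11193 + 24863) + 42055) = (-44202 + (5 + 33)**(3/2)/3)*(13670 + 42055) = (-44202 + 38**(3/2)/3)*55725 = (-44202 + (38*sqrt(38))/3)*55725 = (-44202 + 38*sqrt(38)/3)*55725 = -2463156450 + 705850*sqrt(38)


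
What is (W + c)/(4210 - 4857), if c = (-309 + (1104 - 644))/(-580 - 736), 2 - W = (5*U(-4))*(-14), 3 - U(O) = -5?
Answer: -739441/851452 ≈ -0.86845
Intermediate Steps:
U(O) = 8 (U(O) = 3 - 1*(-5) = 3 + 5 = 8)
W = 562 (W = 2 - 5*8*(-14) = 2 - 40*(-14) = 2 - 1*(-560) = 2 + 560 = 562)
c = -151/1316 (c = (-309 + 460)/(-1316) = 151*(-1/1316) = -151/1316 ≈ -0.11474)
(W + c)/(4210 - 4857) = (562 - 151/1316)/(4210 - 4857) = (739441/1316)/(-647) = (739441/1316)*(-1/647) = -739441/851452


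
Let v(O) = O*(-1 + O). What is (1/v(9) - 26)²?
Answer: 3500641/5184 ≈ 675.28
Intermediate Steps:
(1/v(9) - 26)² = (1/(9*(-1 + 9)) - 26)² = (1/(9*8) - 26)² = (1/72 - 26)² = (-1871/72)² = 3500641/5184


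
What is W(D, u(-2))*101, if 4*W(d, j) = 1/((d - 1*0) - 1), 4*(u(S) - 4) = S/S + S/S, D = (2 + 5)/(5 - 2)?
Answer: 303/16 ≈ 18.938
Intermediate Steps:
D = 7/3 ≈ 2.3333
u(S) = 9/2 (u(S) = 4 + (S/S + S/S)/4 = 4 + (1 + 1)/4 = 4 + (¼)*2 = 4 + ½ = 9/2)
W(d, j) = 1/(4*(-1 + d)) (W(d, j) = 1/(4*((d - 1*0) - 1)) = 1/(4*((d + 0) - 1)) = 1/(4*(d - 1)) = 1/(4*(-1 + d)))
W(D, u(-2))*101 = (1/(4*(-1 + 7/3)))*101 = (1/(4*(4/3)))*101 = ((¼)*(¾))*101 = (3/16)*101 = 303/16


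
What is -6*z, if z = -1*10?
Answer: 60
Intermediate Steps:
z = -10
-6*z = -6*(-10) = 60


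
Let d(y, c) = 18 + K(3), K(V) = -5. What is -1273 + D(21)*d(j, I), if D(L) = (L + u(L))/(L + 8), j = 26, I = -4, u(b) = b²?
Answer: -30911/29 ≈ -1065.9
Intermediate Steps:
D(L) = (L + L²)/(8 + L) (D(L) = (L + L²)/(L + 8) = (L + L²)/(8 + L))
d(y, c) = 13 (d(y, c) = 18 - 5 = 13)
-1273 + D(21)*d(j, I) = -1273 + (21*(1 + 21)/(8 + 21))*13 = -1273 + (21*22/29)*13 = -1273 + (21*(1/29)*22)*13 = -1273 + (462/29)*13 = -1273 + 6006/29 = -30911/29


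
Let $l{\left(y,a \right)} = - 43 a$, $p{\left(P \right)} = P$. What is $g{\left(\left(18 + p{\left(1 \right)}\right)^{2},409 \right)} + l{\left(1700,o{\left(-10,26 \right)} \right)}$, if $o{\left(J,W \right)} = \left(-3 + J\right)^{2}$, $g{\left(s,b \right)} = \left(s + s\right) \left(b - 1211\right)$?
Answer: $-586311$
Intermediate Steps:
$g{\left(s,b \right)} = 2 s \left(-1211 + b\right)$
$g{\left(\left(18 + p{\left(1 \right)}\right)^{2},409 \right)} + l{\left(1700,o{\left(-10,26 \right)} \right)} = 2 \left(18 + 1\right)^{2} \left(-1211 + 409\right) - 43 \left(-3 - 10\right)^{2} = 2 \cdot 19^{2} \left(-802\right) - 43 \left(-13\right)^{2} = 2 \cdot 361 \left(-802\right) - 7267 = -579044 - 7267 = -586311$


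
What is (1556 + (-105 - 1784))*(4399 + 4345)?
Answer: -2911752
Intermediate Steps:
(1556 + (-105 - 1784))*(4399 + 4345) = (1556 - 1889)*8744 = -333*8744 = -2911752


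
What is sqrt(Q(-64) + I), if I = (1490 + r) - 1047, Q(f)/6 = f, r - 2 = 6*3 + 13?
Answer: 2*sqrt(23) ≈ 9.5917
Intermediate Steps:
r = 33 (r = 2 + (6*3 + 13) = 2 + (18 + 13) = 2 + 31 = 33)
Q(f) = 6*f
I = 476 (I = (1490 + 33) - 1047 = 1523 - 1047 = 476)
sqrt(Q(-64) + I) = sqrt(6*(-64) + 476) = sqrt(-384 + 476) = sqrt(92) = 2*sqrt(23)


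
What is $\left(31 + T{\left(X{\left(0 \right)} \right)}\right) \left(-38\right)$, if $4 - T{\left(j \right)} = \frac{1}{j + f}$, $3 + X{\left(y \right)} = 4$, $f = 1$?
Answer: $-1311$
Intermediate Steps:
$X{\left(y \right)} = 1$ ($X{\left(y \right)} = -3 + 4 = 1$)
$T{\left(j \right)} = 4 - \frac{1}{1 + j}$ ($T{\left(j \right)} = 4 - \frac{1}{j + 1} = 4 - \frac{1}{1 + j}$)
$\left(31 + T{\left(X{\left(0 \right)} \right)}\right) \left(-38\right) = \left(31 + \frac{3 + 4 \cdot 1}{1 + 1}\right) \left(-38\right) = \left(31 + \frac{3 + 4}{2}\right) \left(-38\right) = \left(31 + \frac{1}{2} \cdot 7\right) \left(-38\right) = \left(31 + \frac{7}{2}\right) \left(-38\right) = \frac{69}{2} \left(-38\right) = -1311$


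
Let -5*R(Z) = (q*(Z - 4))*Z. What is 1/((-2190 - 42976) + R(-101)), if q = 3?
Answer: -1/51529 ≈ -1.9407e-5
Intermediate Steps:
R(Z) = -Z*(-12 + 3*Z)/5 (R(Z) = -3*(Z - 4)*Z/5 = -3*(-4 + Z)*Z/5 = -(-12 + 3*Z)*Z/5 = -Z*(-12 + 3*Z)/5)
1/((-2190 - 42976) + R(-101)) = 1/((-2190 - 42976) + (3/5)*(-101)*(4 - 1*(-101))) = 1/(-45166 + (3/5)*(-101)*(4 + 101)) = 1/(-45166 + (3/5)*(-101)*105) = 1/(-45166 - 6363) = 1/(-51529) = -1/51529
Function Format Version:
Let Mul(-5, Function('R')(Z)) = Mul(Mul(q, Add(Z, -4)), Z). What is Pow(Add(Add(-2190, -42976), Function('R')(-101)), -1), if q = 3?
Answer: Rational(-1, 51529) ≈ -1.9407e-5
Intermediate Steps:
Function('R')(Z) = Mul(Rational(-1, 5), Z, Add(-12, Mul(3, Z))) (Function('R')(Z) = Mul(Rational(-1, 5), Mul(Mul(3, Add(Z, -4)), Z)) = Mul(Rational(-1, 5), Mul(Mul(3, Add(-4, Z)), Z)) = Mul(Rational(-1, 5), Mul(Add(-12, Mul(3, Z)), Z)) = Mul(Rational(-1, 5), Mul(Z, Add(-12, Mul(3, Z)))) = Mul(Rational(-1, 5), Z, Add(-12, Mul(3, Z))))
Pow(Add(Add(-2190, -42976), Function('R')(-101)), -1) = Pow(Add(Add(-2190, -42976), Mul(Rational(3, 5), -101, Add(4, Mul(-1, -101)))), -1) = Pow(Add(-45166, Mul(Rational(3, 5), -101, Add(4, 101))), -1) = Pow(Add(-45166, Mul(Rational(3, 5), -101, 105)), -1) = Pow(Add(-45166, -6363), -1) = Pow(-51529, -1) = Rational(-1, 51529)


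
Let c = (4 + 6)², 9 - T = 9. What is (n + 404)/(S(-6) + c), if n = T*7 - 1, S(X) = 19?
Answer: 403/119 ≈ 3.3866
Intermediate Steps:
T = 0 (T = 9 - 1*9 = 9 - 9 = 0)
c = 100 (c = 10² = 100)
n = -1 (n = 0*7 - 1 = 0 - 1 = -1)
(n + 404)/(S(-6) + c) = (-1 + 404)/(19 + 100) = 403/119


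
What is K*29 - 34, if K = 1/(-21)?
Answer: -743/21 ≈ -35.381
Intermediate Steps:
K = -1/21 ≈ -0.047619
K*29 - 34 = -1/21*29 - 34 = -29/21 - 34 = -743/21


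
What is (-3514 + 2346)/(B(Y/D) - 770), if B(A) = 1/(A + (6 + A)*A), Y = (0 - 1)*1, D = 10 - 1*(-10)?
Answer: 81176/53715 ≈ 1.5112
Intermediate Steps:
D = 20 (D = 10 + 10 = 20)
Y = -1 (Y = -1*1 = -1)
B(A) = 1/(A + A*(6 + A))
(-3514 + 2346)/(B(Y/D) - 770) = (-3514 + 2346)/(1/(((-1/20))*(7 - 1/20)) - 770) = -1168/(1/(((-1*1/20))*(7 - 1*1/20)) - 770) = -1168/(1/((-1/20)*(7 - 1/20)) - 770) = -1168/(-20/139/20 - 770) = -1168/(-20*20/139 - 770) = -1168/(-400/139 - 770) = -1168/(-107430/139) = -1168*(-139/107430) = 81176/53715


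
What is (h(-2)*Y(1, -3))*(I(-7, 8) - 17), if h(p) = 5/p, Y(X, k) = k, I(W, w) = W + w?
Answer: -120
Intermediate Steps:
(h(-2)*Y(1, -3))*(I(-7, 8) - 17) = ((5/(-2))*(-3))*((-7 + 8) - 17) = ((5*(-½))*(-3))*(1 - 17) = -5/2*(-3)*(-16) = (15/2)*(-16) = -120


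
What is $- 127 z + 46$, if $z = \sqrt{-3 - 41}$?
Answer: $46 - 254 i \sqrt{11} \approx 46.0 - 842.42 i$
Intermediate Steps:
$z = 2 i \sqrt{11}$ ($z = \sqrt{-44} = 2 i \sqrt{11} \approx 6.6332 i$)
$- 127 z + 46 = - 127 \cdot 2 i \sqrt{11} + 46 = - 254 i \sqrt{11} + 46 = 46 - 254 i \sqrt{11}$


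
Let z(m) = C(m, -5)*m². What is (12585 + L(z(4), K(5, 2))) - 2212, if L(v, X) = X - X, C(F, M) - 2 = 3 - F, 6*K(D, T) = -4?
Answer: 10373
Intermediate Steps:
K(D, T) = -⅔ (K(D, T) = (⅙)*(-4) = -⅔)
C(F, M) = 5 - F (C(F, M) = 2 + (3 - F) = 5 - F)
z(m) = m²*(5 - m) (z(m) = (5 - m)*m² = m²*(5 - m))
L(v, X) = 0
(12585 + L(z(4), K(5, 2))) - 2212 = (12585 + 0) - 2212 = 12585 - 2212 = 10373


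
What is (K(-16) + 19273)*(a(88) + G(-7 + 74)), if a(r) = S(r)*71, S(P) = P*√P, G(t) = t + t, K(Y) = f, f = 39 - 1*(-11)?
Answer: 2589282 + 241460208*√22 ≈ 1.1351e+9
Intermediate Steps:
f = 50 (f = 39 + 11 = 50)
K(Y) = 50
G(t) = 2*t
S(P) = P^(3/2)
a(r) = 71*r^(3/2) (a(r) = r^(3/2)*71 = 71*r^(3/2))
(K(-16) + 19273)*(a(88) + G(-7 + 74)) = (50 + 19273)*(71*88^(3/2) + 2*(-7 + 74)) = 19323*(71*(176*√22) + 2*67) = 19323*(12496*√22 + 134) = 19323*(134 + 12496*√22) = 2589282 + 241460208*√22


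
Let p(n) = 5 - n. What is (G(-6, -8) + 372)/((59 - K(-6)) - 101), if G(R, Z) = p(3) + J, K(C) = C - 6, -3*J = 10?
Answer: -556/45 ≈ -12.356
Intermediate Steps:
J = -10/3 (J = -1/3*10 = -10/3 ≈ -3.3333)
K(C) = -6 + C
G(R, Z) = -4/3 (G(R, Z) = (5 - 1*3) - 10/3 = (5 - 3) - 10/3 = 2 - 10/3 = -4/3)
(G(-6, -8) + 372)/((59 - K(-6)) - 101) = (-4/3 + 372)/((59 - (-6 - 6)) - 101) = 1112/(3*((59 - 1*(-12)) - 101)) = 1112/(3*((59 + 12) - 101)) = 1112/(3*(71 - 101)) = (1112/3)/(-30) = (1112/3)*(-1/30) = -556/45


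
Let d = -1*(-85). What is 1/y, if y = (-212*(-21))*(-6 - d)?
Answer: -1/405132 ≈ -2.4683e-6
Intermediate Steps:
d = 85
y = -405132 (y = (-212*(-21))*(-6 - 1*85) = 4452*(-6 - 85) = 4452*(-91) = -405132)
1/y = 1/(-405132) = -1/405132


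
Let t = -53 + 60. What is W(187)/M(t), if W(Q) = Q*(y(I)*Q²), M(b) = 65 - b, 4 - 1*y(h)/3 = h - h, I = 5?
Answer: 39235218/29 ≈ 1.3529e+6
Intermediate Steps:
t = 7
y(h) = 12 (y(h) = 12 - 3*(h - h) = 12 - 3*0 = 12 + 0 = 12)
W(Q) = 12*Q³ (W(Q) = Q*(12*Q²) = 12*Q³)
W(187)/M(t) = (12*187³)/(65 - 1*7) = (12*6539203)/(65 - 7) = 78470436/58 = 78470436*(1/58) = 39235218/29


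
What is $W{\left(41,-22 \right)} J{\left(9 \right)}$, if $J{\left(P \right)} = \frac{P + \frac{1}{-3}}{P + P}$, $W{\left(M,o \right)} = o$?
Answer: $- \frac{286}{27} \approx -10.593$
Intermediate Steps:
$J{\left(P \right)} = \frac{- \frac{1}{3} + P}{2 P}$ ($J{\left(P \right)} = \frac{P - \frac{1}{3}}{2 P} = \left(- \frac{1}{3} + P\right) \frac{1}{2 P} = \frac{- \frac{1}{3} + P}{2 P}$)
$W{\left(41,-22 \right)} J{\left(9 \right)} = - 22 \frac{-1 + 3 \cdot 9}{6 \cdot 9} = - 22 \cdot \frac{1}{6} \cdot \frac{1}{9} \left(-1 + 27\right) = - 22 \cdot \frac{1}{6} \cdot \frac{1}{9} \cdot 26 = \left(-22\right) \frac{13}{27} = - \frac{286}{27}$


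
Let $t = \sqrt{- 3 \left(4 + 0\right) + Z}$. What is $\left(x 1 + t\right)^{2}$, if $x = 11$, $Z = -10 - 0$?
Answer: $\left(11 + i \sqrt{22}\right)^{2} \approx 99.0 + 103.19 i$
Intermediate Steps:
$Z = -10$ ($Z = -10 + 0 = -10$)
$t = i \sqrt{22}$ ($t = \sqrt{- 3 \left(4 + 0\right) - 10} = \sqrt{\left(-3\right) 4 - 10} = \sqrt{-12 - 10} = \sqrt{-22} = i \sqrt{22} \approx 4.6904 i$)
$\left(x 1 + t\right)^{2} = \left(11 \cdot 1 + i \sqrt{22}\right)^{2} = \left(11 + i \sqrt{22}\right)^{2}$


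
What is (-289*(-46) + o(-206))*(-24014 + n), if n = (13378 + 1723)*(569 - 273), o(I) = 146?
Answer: 59752654080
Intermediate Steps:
n = 4469896 (n = 15101*296 = 4469896)
(-289*(-46) + o(-206))*(-24014 + n) = (-289*(-46) + 146)*(-24014 + 4469896) = (13294 + 146)*4445882 = 13440*4445882 = 59752654080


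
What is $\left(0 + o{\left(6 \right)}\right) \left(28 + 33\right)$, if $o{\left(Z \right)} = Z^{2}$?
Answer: $2196$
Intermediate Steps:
$\left(0 + o{\left(6 \right)}\right) \left(28 + 33\right) = \left(0 + 6^{2}\right) \left(28 + 33\right) = \left(0 + 36\right) 61 = 36 \cdot 61 = 2196$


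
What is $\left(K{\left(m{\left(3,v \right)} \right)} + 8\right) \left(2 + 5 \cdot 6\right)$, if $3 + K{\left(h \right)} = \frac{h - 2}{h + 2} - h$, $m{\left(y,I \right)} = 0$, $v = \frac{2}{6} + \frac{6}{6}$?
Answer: $128$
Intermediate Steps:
$v = \frac{4}{3}$ ($v = 2 \cdot \frac{1}{6} + 6 \cdot \frac{1}{6} = \frac{1}{3} + 1 = \frac{4}{3} \approx 1.3333$)
$K{\left(h \right)} = -3 - h + \frac{-2 + h}{2 + h}$ ($K{\left(h \right)} = -3 - \left(h - \frac{h - 2}{h + 2}\right) = -3 - \left(h - \frac{-2 + h}{2 + h}\right) = -3 - h + \frac{-2 + h}{2 + h}$)
$\left(K{\left(m{\left(3,v \right)} \right)} + 8\right) \left(2 + 5 \cdot 6\right) = \left(\frac{-8 - 0^{2} - 0}{2 + 0} + 8\right) \left(2 + 5 \cdot 6\right) = \left(\frac{-8 - 0 + 0}{2} + 8\right) \left(2 + 30\right) = \left(\frac{-8 + 0 + 0}{2} + 8\right) 32 = \left(\frac{1}{2} \left(-8\right) + 8\right) 32 = \left(-4 + 8\right) 32 = 4 \cdot 32 = 128$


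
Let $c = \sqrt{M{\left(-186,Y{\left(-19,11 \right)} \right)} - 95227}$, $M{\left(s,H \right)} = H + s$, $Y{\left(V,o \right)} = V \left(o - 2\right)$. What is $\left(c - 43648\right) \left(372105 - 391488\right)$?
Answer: $846029184 - 77532 i \sqrt{5974} \approx 8.4603 \cdot 10^{8} - 5.9926 \cdot 10^{6} i$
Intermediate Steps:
$Y{\left(V,o \right)} = V \left(-2 + o\right)$
$c = 4 i \sqrt{5974}$ ($c = \sqrt{\left(- 19 \left(-2 + 11\right) - 186\right) - 95227} = \sqrt{\left(\left(-19\right) 9 - 186\right) - 95227} = \sqrt{\left(-171 - 186\right) - 95227} = \sqrt{-357 - 95227} = \sqrt{-95584} = 4 i \sqrt{5974} \approx 309.17 i$)
$\left(c - 43648\right) \left(372105 - 391488\right) = \left(4 i \sqrt{5974} - 43648\right) \left(372105 - 391488\right) = \left(-43648 + 4 i \sqrt{5974}\right) \left(-19383\right) = 846029184 - 77532 i \sqrt{5974}$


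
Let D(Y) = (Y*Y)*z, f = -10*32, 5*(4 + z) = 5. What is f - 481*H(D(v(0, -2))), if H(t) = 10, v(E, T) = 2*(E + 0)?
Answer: -5130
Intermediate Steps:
z = -3 (z = -4 + (⅕)*5 = -4 + 1 = -3)
v(E, T) = 2*E
f = -320
D(Y) = -3*Y² (D(Y) = (Y*Y)*(-3) = Y²*(-3) = -3*Y²)
f - 481*H(D(v(0, -2))) = -320 - 481*10 = -320 - 4810 = -5130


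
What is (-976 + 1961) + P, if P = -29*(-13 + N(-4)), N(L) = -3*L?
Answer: 1014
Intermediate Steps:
P = 29 (P = -29*(-13 - 3*(-4)) = -29*(-13 + 12) = -29*(-1) = 29)
(-976 + 1961) + P = (-976 + 1961) + 29 = 985 + 29 = 1014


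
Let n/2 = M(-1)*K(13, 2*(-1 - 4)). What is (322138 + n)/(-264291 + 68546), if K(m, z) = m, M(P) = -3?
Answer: -64412/39149 ≈ -1.6453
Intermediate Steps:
n = -78 (n = 2*(-3*13) = 2*(-39) = -78)
(322138 + n)/(-264291 + 68546) = (322138 - 78)/(-264291 + 68546) = 322060/(-195745) = 322060*(-1/195745) = -64412/39149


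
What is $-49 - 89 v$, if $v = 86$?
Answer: $-7703$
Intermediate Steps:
$-49 - 89 v = -49 - 7654 = -7703$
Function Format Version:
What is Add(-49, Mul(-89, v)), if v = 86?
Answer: -7703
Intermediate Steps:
Add(-49, Mul(-89, v)) = Add(-49, Mul(-89, 86)) = Add(-49, -7654) = -7703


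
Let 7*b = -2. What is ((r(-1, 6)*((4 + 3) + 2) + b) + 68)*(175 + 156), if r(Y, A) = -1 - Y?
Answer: 156894/7 ≈ 22413.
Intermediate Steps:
b = -2/7 (b = (1/7)*(-2) = -2/7 ≈ -0.28571)
((r(-1, 6)*((4 + 3) + 2) + b) + 68)*(175 + 156) = (((-1 - 1*(-1))*((4 + 3) + 2) - 2/7) + 68)*(175 + 156) = (((-1 + 1)*(7 + 2) - 2/7) + 68)*331 = ((0*9 - 2/7) + 68)*331 = ((0 - 2/7) + 68)*331 = (-2/7 + 68)*331 = (474/7)*331 = 156894/7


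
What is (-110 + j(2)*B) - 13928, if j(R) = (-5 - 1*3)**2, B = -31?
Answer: -16022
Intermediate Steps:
j(R) = 64 (j(R) = (-5 - 3)**2 = (-8)**2 = 64)
(-110 + j(2)*B) - 13928 = (-110 + 64*(-31)) - 13928 = (-110 - 1984) - 13928 = -2094 - 13928 = -16022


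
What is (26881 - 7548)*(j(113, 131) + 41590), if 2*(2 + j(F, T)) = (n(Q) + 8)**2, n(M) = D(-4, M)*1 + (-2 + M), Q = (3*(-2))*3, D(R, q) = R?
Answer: 806495428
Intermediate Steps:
Q = -18 (Q = -6*3 = -18)
n(M) = -6 + M (n(M) = -4*1 + (-2 + M) = -4 + (-2 + M) = -6 + M)
j(F, T) = 126 (j(F, T) = -2 + ((-6 - 18) + 8)**2/2 = -2 + (-24 + 8)**2/2 = -2 + (1/2)*(-16)**2 = -2 + (1/2)*256 = -2 + 128 = 126)
(26881 - 7548)*(j(113, 131) + 41590) = (26881 - 7548)*(126 + 41590) = 19333*41716 = 806495428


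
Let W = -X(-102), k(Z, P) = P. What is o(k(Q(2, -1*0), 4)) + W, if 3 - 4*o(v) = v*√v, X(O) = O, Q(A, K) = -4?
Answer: 403/4 ≈ 100.75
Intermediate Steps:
o(v) = ¾ - v^(3/2)/4 (o(v) = ¾ - v*√v/4 = ¾ - v^(3/2)/4)
W = 102 (W = -1*(-102) = 102)
o(k(Q(2, -1*0), 4)) + W = (¾ - 4^(3/2)/4) + 102 = (¾ - ¼*8) + 102 = (¾ - 2) + 102 = -5/4 + 102 = 403/4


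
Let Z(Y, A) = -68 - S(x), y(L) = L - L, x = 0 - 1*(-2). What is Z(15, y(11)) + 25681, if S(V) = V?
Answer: 25611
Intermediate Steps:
x = 2 (x = 0 + 2 = 2)
y(L) = 0
Z(Y, A) = -70 (Z(Y, A) = -68 - 1*2 = -68 - 2 = -70)
Z(15, y(11)) + 25681 = -70 + 25681 = 25611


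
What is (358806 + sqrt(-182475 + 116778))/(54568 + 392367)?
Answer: 358806/446935 + I*sqrt(65697)/446935 ≈ 0.80281 + 0.00057349*I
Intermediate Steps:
(358806 + sqrt(-182475 + 116778))/(54568 + 392367) = (358806 + sqrt(-65697))/446935 = (358806 + I*sqrt(65697))*(1/446935) = 358806/446935 + I*sqrt(65697)/446935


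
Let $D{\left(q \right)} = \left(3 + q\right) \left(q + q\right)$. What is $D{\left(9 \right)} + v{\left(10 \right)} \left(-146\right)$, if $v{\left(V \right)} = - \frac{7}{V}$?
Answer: $\frac{1591}{5} \approx 318.2$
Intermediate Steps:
$D{\left(q \right)} = 2 q \left(3 + q\right)$ ($D{\left(q \right)} = \left(3 + q\right) 2 q = 2 q \left(3 + q\right)$)
$D{\left(9 \right)} + v{\left(10 \right)} \left(-146\right) = 2 \cdot 9 \left(3 + 9\right) + - \frac{7}{10} \left(-146\right) = 2 \cdot 9 \cdot 12 + \left(-7\right) \frac{1}{10} \left(-146\right) = 216 - - \frac{511}{5} = 216 + \frac{511}{5} = \frac{1591}{5}$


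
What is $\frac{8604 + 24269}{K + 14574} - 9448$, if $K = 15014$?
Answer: $- \frac{279514551}{29588} \approx -9446.9$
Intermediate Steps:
$\frac{8604 + 24269}{K + 14574} - 9448 = \frac{8604 + 24269}{15014 + 14574} - 9448 = \frac{32873}{29588} - 9448 = - \frac{279514551}{29588}$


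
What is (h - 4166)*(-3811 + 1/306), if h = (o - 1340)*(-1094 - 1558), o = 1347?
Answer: 13253465225/153 ≈ 8.6624e+7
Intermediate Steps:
h = -18564 (h = (1347 - 1340)*(-1094 - 1558) = 7*(-2652) = -18564)
(h - 4166)*(-3811 + 1/306) = (-18564 - 4166)*(-3811 + 1/306) = -22730*(-3811 + 1/306) = -22730*(-1166165/306) = 13253465225/153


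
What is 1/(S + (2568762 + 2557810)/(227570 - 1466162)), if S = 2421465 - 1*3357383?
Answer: -309648/289806418507 ≈ -1.0685e-6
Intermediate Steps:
S = -935918 (S = 2421465 - 3357383 = -935918)
1/(S + (2568762 + 2557810)/(227570 - 1466162)) = 1/(-935918 + (2568762 + 2557810)/(227570 - 1466162)) = 1/(-935918 + 5126572/(-1238592)) = 1/(-935918 + 5126572*(-1/1238592)) = 1/(-935918 - 1281643/309648) = 1/(-289806418507/309648) = -309648/289806418507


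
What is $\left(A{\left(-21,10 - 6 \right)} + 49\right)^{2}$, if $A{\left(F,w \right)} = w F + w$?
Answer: $961$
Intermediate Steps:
$A{\left(F,w \right)} = w + F w$ ($A{\left(F,w \right)} = F w + w = w + F w$)
$\left(A{\left(-21,10 - 6 \right)} + 49\right)^{2} = \left(\left(10 - 6\right) \left(1 - 21\right) + 49\right)^{2} = \left(4 \left(-20\right) + 49\right)^{2} = \left(-80 + 49\right)^{2} = \left(-31\right)^{2} = 961$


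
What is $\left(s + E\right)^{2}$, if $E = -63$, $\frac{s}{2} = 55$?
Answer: $2209$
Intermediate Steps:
$s = 110$ ($s = 2 \cdot 55 = 110$)
$\left(s + E\right)^{2} = \left(110 - 63\right)^{2} = 47^{2} = 2209$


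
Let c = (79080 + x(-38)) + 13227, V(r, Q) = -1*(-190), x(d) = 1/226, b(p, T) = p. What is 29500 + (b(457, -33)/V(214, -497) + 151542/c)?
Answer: 116944092580511/3963662770 ≈ 29504.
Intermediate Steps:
x(d) = 1/226
V(r, Q) = 190
c = 20861383/226 (c = (79080 + 1/226) + 13227 = 17872081/226 + 13227 = 20861383/226 ≈ 92307.)
29500 + (b(457, -33)/V(214, -497) + 151542/c) = 29500 + (457/190 + 151542/(20861383/226)) = 29500 + (457*(1/190) + 151542*(226/20861383)) = 29500 + (457/190 + 34248492/20861383) = 29500 + 16040865511/3963662770 = 116944092580511/3963662770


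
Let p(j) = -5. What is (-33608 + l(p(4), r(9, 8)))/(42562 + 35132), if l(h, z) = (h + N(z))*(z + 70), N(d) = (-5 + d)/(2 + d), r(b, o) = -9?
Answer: -33791/77694 ≈ -0.43492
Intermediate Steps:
N(d) = (-5 + d)/(2 + d)
l(h, z) = (70 + z)*(h + (-5 + z)/(2 + z)) (l(h, z) = (h + (-5 + z)/(2 + z))*(z + 70) = (h + (-5 + z)/(2 + z))*(70 + z) = (70 + z)*(h + (-5 + z)/(2 + z)))
(-33608 + l(p(4), r(9, 8)))/(42562 + 35132) = (-33608 + (-350 + 70*(-9) - 9*(-5 - 9) - 5*(2 - 9)*(70 - 9))/(2 - 9))/(42562 + 35132) = (-33608 + (-350 - 630 - 9*(-14) - 5*(-7)*61)/(-7))/77694 = (-33608 - (-350 - 630 + 126 + 2135)/7)*(1/77694) = (-33608 - ⅐*1281)*(1/77694) = (-33608 - 183)*(1/77694) = -33791*1/77694 = -33791/77694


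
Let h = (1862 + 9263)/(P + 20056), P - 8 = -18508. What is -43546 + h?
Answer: -67746451/1556 ≈ -43539.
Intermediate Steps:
P = -18500 (P = 8 - 18508 = -18500)
h = 11125/1556 (h = (1862 + 9263)/(-18500 + 20056) = 11125/1556 ≈ 7.1497)
-43546 + h = -43546 + 11125/1556 = -67746451/1556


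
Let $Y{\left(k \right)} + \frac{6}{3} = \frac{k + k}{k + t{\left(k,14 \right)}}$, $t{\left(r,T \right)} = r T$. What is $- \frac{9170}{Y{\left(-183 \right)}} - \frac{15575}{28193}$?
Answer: $\frac{276965075}{56386} \approx 4911.9$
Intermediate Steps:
$t{\left(r,T \right)} = T r$
$Y{\left(k \right)} = - \frac{28}{15}$ ($Y{\left(k \right)} = -2 + \frac{k + k}{k + 14 k} = -2 + \frac{2 k}{15 k} = -2 + 2 k \frac{1}{15 k} = -2 + \frac{2}{15} = - \frac{28}{15}$)
$- \frac{9170}{Y{\left(-183 \right)}} - \frac{15575}{28193} = - \frac{9170}{- \frac{28}{15}} - \frac{15575}{28193} = \left(-9170\right) \left(- \frac{15}{28}\right) - \frac{15575}{28193} = \frac{9825}{2} - \frac{15575}{28193} = \frac{276965075}{56386}$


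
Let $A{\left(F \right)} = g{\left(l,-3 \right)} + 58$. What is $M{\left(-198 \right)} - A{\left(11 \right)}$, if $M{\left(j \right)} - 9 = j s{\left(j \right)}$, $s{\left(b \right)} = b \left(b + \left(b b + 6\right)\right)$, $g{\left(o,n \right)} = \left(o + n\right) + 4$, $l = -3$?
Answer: $1529426401$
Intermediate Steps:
$g{\left(o,n \right)} = 4 + n + o$ ($g{\left(o,n \right)} = \left(n + o\right) + 4 = 4 + n + o$)
$A{\left(F \right)} = 56$ ($A{\left(F \right)} = \left(4 - 3 - 3\right) + 58 = -2 + 58 = 56$)
$s{\left(b \right)} = b \left(6 + b + b^{2}\right)$ ($s{\left(b \right)} = b \left(b + \left(b^{2} + 6\right)\right) = b \left(b + \left(6 + b^{2}\right)\right) = b \left(6 + b + b^{2}\right)$)
$M{\left(j \right)} = 9 + j^{2} \left(6 + j + j^{2}\right)$ ($M{\left(j \right)} = 9 + j j \left(6 + j + j^{2}\right) = 9 + j^{2} \left(6 + j + j^{2}\right)$)
$M{\left(-198 \right)} - A{\left(11 \right)} = \left(9 + \left(-198\right)^{2} \left(6 - 198 + \left(-198\right)^{2}\right)\right) - 56 = \left(9 + 39204 \left(6 - 198 + 39204\right)\right) - 56 = \left(9 + 39204 \cdot 39012\right) - 56 = \left(9 + 1529426448\right) - 56 = 1529426457 - 56 = 1529426401$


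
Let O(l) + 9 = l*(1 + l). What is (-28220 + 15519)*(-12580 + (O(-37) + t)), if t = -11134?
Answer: 284388091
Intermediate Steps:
O(l) = -9 + l*(1 + l)
(-28220 + 15519)*(-12580 + (O(-37) + t)) = (-28220 + 15519)*(-12580 + ((-9 - 37 + (-37)**2) - 11134)) = -12701*(-12580 + ((-9 - 37 + 1369) - 11134)) = -12701*(-12580 + (1323 - 11134)) = -12701*(-12580 - 9811) = -12701*(-22391) = 284388091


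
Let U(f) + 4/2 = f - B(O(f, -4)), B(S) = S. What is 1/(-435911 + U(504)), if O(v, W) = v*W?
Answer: -1/433393 ≈ -2.3074e-6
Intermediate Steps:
O(v, W) = W*v
U(f) = -2 + 5*f (U(f) = -2 + (f - (-4)*f) = -2 + (f + 4*f) = -2 + 5*f)
1/(-435911 + U(504)) = 1/(-435911 + (-2 + 5*504)) = 1/(-435911 + (-2 + 2520)) = 1/(-435911 + 2518) = 1/(-433393) = -1/433393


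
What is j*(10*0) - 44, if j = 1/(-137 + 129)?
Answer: -44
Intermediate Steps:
j = -⅛ (j = 1/(-8) = -⅛ ≈ -0.12500)
j*(10*0) - 44 = -5*0/4 - 44 = -⅛*0 - 44 = 0 - 44 = -44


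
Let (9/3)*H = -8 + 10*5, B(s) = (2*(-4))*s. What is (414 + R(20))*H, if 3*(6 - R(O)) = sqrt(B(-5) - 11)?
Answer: 5880 - 14*sqrt(29)/3 ≈ 5854.9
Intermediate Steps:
B(s) = -8*s
R(O) = 6 - sqrt(29)/3 (R(O) = 6 - sqrt(-8*(-5) - 11)/3 = 6 - sqrt(40 - 11)/3 = 6 - sqrt(29)/3)
H = 14 (H = (-8 + 10*5)/3 = (-8 + 50)/3 = (1/3)*42 = 14)
(414 + R(20))*H = (414 + (6 - sqrt(29)/3))*14 = (420 - sqrt(29)/3)*14 = 5880 - 14*sqrt(29)/3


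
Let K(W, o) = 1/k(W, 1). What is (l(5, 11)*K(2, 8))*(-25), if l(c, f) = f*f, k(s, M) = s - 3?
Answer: 3025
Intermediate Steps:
k(s, M) = -3 + s
K(W, o) = 1/(-3 + W)
l(c, f) = f**2
(l(5, 11)*K(2, 8))*(-25) = (11**2/(-3 + 2))*(-25) = (121/(-1))*(-25) = (121*(-1))*(-25) = -121*(-25) = 3025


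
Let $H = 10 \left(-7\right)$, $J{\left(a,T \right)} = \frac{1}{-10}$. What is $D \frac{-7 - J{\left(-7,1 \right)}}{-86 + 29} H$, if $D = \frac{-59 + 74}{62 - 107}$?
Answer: $\frac{161}{57} \approx 2.8246$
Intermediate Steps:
$D = - \frac{1}{3}$ ($D = \frac{15}{-45} = 15 \left(- \frac{1}{45}\right) = - \frac{1}{3} \approx -0.33333$)
$J{\left(a,T \right)} = - \frac{1}{10}$
$H = -70$
$D \frac{-7 - J{\left(-7,1 \right)}}{-86 + 29} H = - \frac{\left(-7 - - \frac{1}{10}\right) \frac{1}{-86 + 29}}{3} \left(-70\right) = - \frac{\left(-7 + \frac{1}{10}\right) \frac{1}{-57}}{3} \left(-70\right) = - \frac{\left(- \frac{69}{10}\right) \left(- \frac{1}{57}\right)}{3} \left(-70\right) = \left(- \frac{1}{3}\right) \frac{23}{190} \left(-70\right) = \left(- \frac{23}{570}\right) \left(-70\right) = \frac{161}{57}$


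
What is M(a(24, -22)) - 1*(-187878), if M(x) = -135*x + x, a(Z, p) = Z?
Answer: 184662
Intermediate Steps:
M(x) = -134*x
M(a(24, -22)) - 1*(-187878) = -134*24 - 1*(-187878) = -3216 + 187878 = 184662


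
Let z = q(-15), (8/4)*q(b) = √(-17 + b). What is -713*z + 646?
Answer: 646 - 1426*I*√2 ≈ 646.0 - 2016.7*I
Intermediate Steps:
q(b) = √(-17 + b)/2
z = 2*I*√2 (z = √(-17 - 15)/2 = √(-32)/2 = (4*I*√2)/2 = 2*I*√2 ≈ 2.8284*I)
-713*z + 646 = -1426*I*√2 + 646 = 646 - 1426*I*√2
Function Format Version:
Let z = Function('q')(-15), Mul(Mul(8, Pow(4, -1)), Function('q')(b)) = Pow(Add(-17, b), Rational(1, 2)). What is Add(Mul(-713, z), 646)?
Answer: Add(646, Mul(-1426, I, Pow(2, Rational(1, 2)))) ≈ Add(646.00, Mul(-2016.7, I))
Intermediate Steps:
Function('q')(b) = Mul(Rational(1, 2), Pow(Add(-17, b), Rational(1, 2)))
z = Mul(2, I, Pow(2, Rational(1, 2))) (z = Mul(Rational(1, 2), Pow(Add(-17, -15), Rational(1, 2))) = Mul(Rational(1, 2), Pow(-32, Rational(1, 2))) = Mul(Rational(1, 2), Mul(4, I, Pow(2, Rational(1, 2)))) = Mul(2, I, Pow(2, Rational(1, 2))) ≈ Mul(2.8284, I))
Add(Mul(-713, z), 646) = Add(Mul(-713, Mul(2, I, Pow(2, Rational(1, 2)))), 646) = Add(Mul(-1426, I, Pow(2, Rational(1, 2))), 646) = Add(646, Mul(-1426, I, Pow(2, Rational(1, 2))))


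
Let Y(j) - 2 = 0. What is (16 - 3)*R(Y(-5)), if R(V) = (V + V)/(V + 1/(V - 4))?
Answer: 104/3 ≈ 34.667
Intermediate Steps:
Y(j) = 2 (Y(j) = 2 + 0 = 2)
R(V) = 2*V/(V + 1/(-4 + V)) (R(V) = (2*V)/(V + 1/(-4 + V)) = 2*V/(V + 1/(-4 + V)))
(16 - 3)*R(Y(-5)) = (16 - 3)*(2*2*(-4 + 2)/(1 + 2² - 4*2)) = 13*(2*2*(-2)/(1 + 4 - 8)) = 13*(2*2*(-2)/(-3)) = 13*(2*2*(-⅓)*(-2)) = 13*(8/3) = 104/3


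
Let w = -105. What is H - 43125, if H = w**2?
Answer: -32100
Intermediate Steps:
H = 11025 (H = (-105)**2 = 11025)
H - 43125 = 11025 - 43125 = -32100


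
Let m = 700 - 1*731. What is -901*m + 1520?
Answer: 29451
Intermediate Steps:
m = -31 (m = 700 - 731 = -31)
-901*m + 1520 = -901*(-31) + 1520 = 27931 + 1520 = 29451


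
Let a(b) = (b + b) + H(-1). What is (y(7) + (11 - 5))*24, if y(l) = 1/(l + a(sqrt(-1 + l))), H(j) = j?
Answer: 156 - 4*sqrt(6) ≈ 146.20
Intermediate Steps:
a(b) = -1 + 2*b (a(b) = (b + b) - 1 = 2*b - 1 = -1 + 2*b)
y(l) = 1/(-1 + l + 2*sqrt(-1 + l)) (y(l) = 1/(l + (-1 + 2*sqrt(-1 + l))) = 1/(-1 + l + 2*sqrt(-1 + l)))
(y(7) + (11 - 5))*24 = (1/(-1 + 7 + 2*sqrt(-1 + 7)) + (11 - 5))*24 = (1/(-1 + 7 + 2*sqrt(6)) + 6)*24 = (1/(6 + 2*sqrt(6)) + 6)*24 = (6 + 1/(6 + 2*sqrt(6)))*24 = 144 + 24/(6 + 2*sqrt(6))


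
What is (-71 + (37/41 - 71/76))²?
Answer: 48989182225/9709456 ≈ 5045.5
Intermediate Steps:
(-71 + (37/41 - 71/76))² = (-71 - 99/3116)² = (-221335/3116)² = 48989182225/9709456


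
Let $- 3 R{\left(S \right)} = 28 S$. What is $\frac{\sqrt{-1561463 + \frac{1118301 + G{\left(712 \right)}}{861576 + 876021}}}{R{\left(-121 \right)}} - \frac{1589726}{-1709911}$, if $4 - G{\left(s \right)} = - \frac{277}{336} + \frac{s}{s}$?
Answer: $\frac{1589726}{1709911} + \frac{5 i \sqrt{147844675689053086331}}{54945133936} \approx 0.92971 + 1.1065 i$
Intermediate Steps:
$G{\left(s \right)} = \frac{1285}{336}$ ($G{\left(s \right)} = 4 - \left(- \frac{277}{336} + \frac{s}{s}\right) = 4 - \left(\left(-277\right) \frac{1}{336} + 1\right) = 4 - \left(- \frac{277}{336} + 1\right) = 4 - \frac{59}{336} = \frac{1285}{336}$)
$R{\left(S \right)} = - \frac{28 S}{3}$
$\frac{\sqrt{-1561463 + \frac{1118301 + G{\left(712 \right)}}{861576 + 876021}}}{R{\left(-121 \right)}} - \frac{1589726}{-1709911} = \frac{\sqrt{-1561463 + \frac{1118301 + \frac{1285}{336}}{861576 + 876021}}}{\left(- \frac{28}{3}\right) \left(-121\right)} - \frac{1589726}{-1709911} = \frac{\sqrt{-1561463 + \frac{375750421}{336 \cdot 1737597}}}{\frac{3388}{3}} - - \frac{1589726}{1709911} = \sqrt{-1561463 + \frac{375750421}{336} \cdot \frac{1}{1737597}} \cdot \frac{3}{3388} + \frac{1589726}{1709911} = \sqrt{-1561463 + \frac{375750421}{583832592}} \cdot \frac{3}{3388} + \frac{1589726}{1709911} = \sqrt{- \frac{911632614851675}{583832592}} \cdot \frac{3}{3388} + \frac{1589726}{1709911} = \frac{5 i \sqrt{147844675689053086331}}{48652716} \cdot \frac{3}{3388} + \frac{1589726}{1709911} = \frac{5 i \sqrt{147844675689053086331}}{54945133936} + \frac{1589726}{1709911} = \frac{1589726}{1709911} + \frac{5 i \sqrt{147844675689053086331}}{54945133936}$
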